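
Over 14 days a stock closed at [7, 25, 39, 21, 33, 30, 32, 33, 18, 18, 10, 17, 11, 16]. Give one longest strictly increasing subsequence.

Patience tails give the LIS length; then backtrack through the dp parents:
7 → extends → [7]
25 → extends → [7, 25]
39 → extends → [7, 25, 39]
21 → replaces 25 → [7, 21, 39]
33 → replaces 39 → [7, 21, 33]
30 → replaces 33 → [7, 21, 30]
32 → extends → [7, 21, 30, 32]
33 → extends → [7, 21, 30, 32, 33]
18 → replaces 21 → [7, 18, 30, 32, 33]
18 → already a tail → [7, 18, 30, 32, 33]
10 → replaces 18 → [7, 10, 30, 32, 33]
17 → replaces 30 → [7, 10, 17, 32, 33]
11 → replaces 17 → [7, 10, 11, 32, 33]
16 → replaces 32 → [7, 10, 11, 16, 33]
Length 5; one witness is 7, 25, 30, 32, 33.

7, 25, 30, 32, 33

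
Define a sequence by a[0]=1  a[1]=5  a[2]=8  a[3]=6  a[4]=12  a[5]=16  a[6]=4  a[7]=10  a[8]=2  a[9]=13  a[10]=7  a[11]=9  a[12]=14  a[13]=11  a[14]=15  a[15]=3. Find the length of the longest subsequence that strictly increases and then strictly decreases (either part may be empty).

inc[i] = longest strictly increasing subsequence ending at i; dec[i] = longest strictly decreasing subsequence starting at i:
i:      0  1  2  3  4  5  6  7  8  9 10 11 12 13 14 15
a[i]:   1  5  8  6 12 16  4 10  2 13  7  9 14 11 15  3
inc:    1  2  3  3  4  5  2  4  2  5  4  5  6  6  7  3
dec:    1  3  4  3  4  4  2  3  1  3  2  2  3  2  2  1
Best peak at i=5 (value 16): inc=5, dec=4, length 5+4−1 = 8.

8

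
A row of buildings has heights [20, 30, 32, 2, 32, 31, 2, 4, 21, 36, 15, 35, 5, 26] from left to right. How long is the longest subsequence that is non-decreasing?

Track the smallest tail for each achievable length (allowing ties):
20 → extends → [20]
30 → extends → [20, 30]
32 → extends → [20, 30, 32]
2 → replaces 20 → [2, 30, 32]
32 → extends → [2, 30, 32, 32]
31 → replaces 32 → [2, 30, 31, 32]
2 → replaces 30 → [2, 2, 31, 32]
4 → replaces 31 → [2, 2, 4, 32]
21 → replaces 32 → [2, 2, 4, 21]
36 → extends → [2, 2, 4, 21, 36]
15 → replaces 21 → [2, 2, 4, 15, 36]
35 → replaces 36 → [2, 2, 4, 15, 35]
5 → replaces 15 → [2, 2, 4, 5, 35]
26 → replaces 35 → [2, 2, 4, 5, 26]
Five tails, so the longest non-decreasing subsequence has length 5 (e.g. 20, 30, 32, 32, 36).

5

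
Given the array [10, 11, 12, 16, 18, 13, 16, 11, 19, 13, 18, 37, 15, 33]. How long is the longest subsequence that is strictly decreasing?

3

Negate each value so 'decreasing' becomes 'increasing', then run patience tails on the negated sequence:
-10 → extends → [-10]
-11 → replaces -10 → [-11]
-12 → replaces -11 → [-12]
-16 → replaces -12 → [-16]
-18 → replaces -16 → [-18]
-13 → extends → [-18, -13]
-16 → replaces -13 → [-18, -16]
-11 → extends → [-18, -16, -11]
-19 → replaces -18 → [-19, -16, -11]
-13 → replaces -11 → [-19, -16, -13]
-18 → replaces -16 → [-19, -18, -13]
-37 → replaces -19 → [-37, -18, -13]
-15 → replaces -13 → [-37, -18, -15]
-33 → replaces -18 → [-37, -33, -15]
Three tails, so the longest strictly decreasing subsequence of the original has length 3.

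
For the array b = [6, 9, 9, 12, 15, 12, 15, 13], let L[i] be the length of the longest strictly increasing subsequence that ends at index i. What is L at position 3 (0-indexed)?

3

dp[i] = 1 + max{dp[j] : j<i, b[j]<b[i]} (or 1 if no such j):
i:      0  1  2  3  4  5  6  7
b[i]:   6  9  9 12 15 12 15 13
dp:     1  2  2  3  4  3  4  4
At index 3 the value is 3.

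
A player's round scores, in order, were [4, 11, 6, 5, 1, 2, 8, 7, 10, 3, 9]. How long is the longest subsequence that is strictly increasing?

Let dp[i] be the length of the longest such subsequence ending at index i:
i:      1  2  3  4  5  6  7  8  9 10 11
a[i]:   4 11  6  5  1  2  8  7 10  3  9
dp:     1  2  2  2  1  2  3  3  4  3  4
Maximum dp value is 4.

4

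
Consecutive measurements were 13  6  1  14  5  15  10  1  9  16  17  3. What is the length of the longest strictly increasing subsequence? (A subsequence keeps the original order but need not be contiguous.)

Track the smallest tail for each achievable length (strict):
13 → extends → [13]
6 → replaces 13 → [6]
1 → replaces 6 → [1]
14 → extends → [1, 14]
5 → replaces 14 → [1, 5]
15 → extends → [1, 5, 15]
10 → replaces 15 → [1, 5, 10]
1 → already a tail → [1, 5, 10]
9 → replaces 10 → [1, 5, 9]
16 → extends → [1, 5, 9, 16]
17 → extends → [1, 5, 9, 16, 17]
3 → replaces 5 → [1, 3, 9, 16, 17]
Five tails, so the longest strictly increasing subsequence has length 5 (e.g. 13, 14, 15, 16, 17).

5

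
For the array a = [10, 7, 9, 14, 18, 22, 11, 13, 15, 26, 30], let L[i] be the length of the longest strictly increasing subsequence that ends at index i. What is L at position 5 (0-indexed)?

5

dp[i] = 1 + max{dp[j] : j<i, a[j]<a[i]} (or 1 if no such j):
i:      0  1  2  3  4  5  6  7  8  9 10
a[i]:  10  7  9 14 18 22 11 13 15 26 30
dp:     1  1  2  3  4  5  3  4  5  6  7
At index 5 the value is 5.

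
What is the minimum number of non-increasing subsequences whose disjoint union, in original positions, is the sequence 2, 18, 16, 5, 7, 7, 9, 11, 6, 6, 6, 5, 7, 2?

5

The minimum number of non-increasing subsequences covering a sequence equals the length of its longest strictly increasing subsequence.
LIS length is 5 (e.g. 2, 5, 7, 9, 11), so 5 piles are needed.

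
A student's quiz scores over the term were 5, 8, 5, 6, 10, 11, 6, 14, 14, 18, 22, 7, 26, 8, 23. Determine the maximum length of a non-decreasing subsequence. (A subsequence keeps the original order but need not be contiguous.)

Let dp[i] be the length of the longest such subsequence ending at index i:
i:      1  2  3  4  5  6  7  8  9 10 11 12 13 14 15
a[i]:   5  8  5  6 10 11  6 14 14 18 22  7 26  8 23
dp:     1  2  2  3  4  5  4  6  7  8  9  5 10  6 10
Maximum dp value is 10.

10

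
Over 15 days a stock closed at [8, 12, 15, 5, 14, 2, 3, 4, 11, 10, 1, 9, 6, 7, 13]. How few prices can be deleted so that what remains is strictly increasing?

9

Fewest deletions = n − (longest strictly increasing subsequence).
Patience tails:
8 → extends → [8]
12 → extends → [8, 12]
15 → extends → [8, 12, 15]
5 → replaces 8 → [5, 12, 15]
14 → replaces 15 → [5, 12, 14]
2 → replaces 5 → [2, 12, 14]
3 → replaces 12 → [2, 3, 14]
4 → replaces 14 → [2, 3, 4]
11 → extends → [2, 3, 4, 11]
10 → replaces 11 → [2, 3, 4, 10]
1 → replaces 2 → [1, 3, 4, 10]
9 → replaces 10 → [1, 3, 4, 9]
6 → replaces 9 → [1, 3, 4, 6]
7 → extends → [1, 3, 4, 6, 7]
13 → extends → [1, 3, 4, 6, 7, 13]
Longest strictly increasing subsequence has length 6, so deletions = 15 − 6 = 9.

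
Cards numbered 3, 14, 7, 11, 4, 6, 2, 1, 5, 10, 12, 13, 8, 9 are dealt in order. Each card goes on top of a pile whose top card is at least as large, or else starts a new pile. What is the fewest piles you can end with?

The minimum number of non-increasing subsequences covering a sequence equals the length of its longest strictly increasing subsequence.
LIS length is 6 (e.g. 3, 4, 6, 10, 12, 13), so 6 piles are needed.

6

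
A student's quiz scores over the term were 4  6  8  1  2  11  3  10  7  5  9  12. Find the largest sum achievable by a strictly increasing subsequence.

41

Let S[i] be the best sum of a strictly increasing subsequence ending at i:
i:      1  2  3  4  5  6  7  8  9 10 11 12
a[i]:   4  6  8  1  2 11  3 10  7  5  9 12
S:      4 10 18  1  3 29  6 28 17 11 27 41
Maximum is 41 (e.g. 4 + 6 + 8 + 11 + 12).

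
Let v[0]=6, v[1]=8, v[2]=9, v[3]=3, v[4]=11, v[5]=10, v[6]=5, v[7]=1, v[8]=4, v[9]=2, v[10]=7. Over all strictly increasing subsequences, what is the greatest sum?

34

Let S[i] be the best sum of a strictly increasing subsequence ending at i:
i:      0  1  2  3  4  5  6  7  8  9 10
v[i]:   6  8  9  3 11 10  5  1  4  2  7
S:      6 14 23  3 34 33  8  1  7  3 15
Maximum is 34 (e.g. 6 + 8 + 9 + 11).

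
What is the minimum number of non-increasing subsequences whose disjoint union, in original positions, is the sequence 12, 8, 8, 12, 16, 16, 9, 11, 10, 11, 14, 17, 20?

Place each on the leftmost legal pile:
12 → new pile 1 (tops now [12])
8 → pile 1 (tops now [8])
8 → pile 1 (tops now [8])
12 → new pile 2 (tops now [8, 12])
16 → new pile 3 (tops now [8, 12, 16])
16 → pile 3 (tops now [8, 12, 16])
9 → pile 2 (tops now [8, 9, 16])
11 → pile 3 (tops now [8, 9, 11])
10 → pile 3 (tops now [8, 9, 10])
11 → new pile 4 (tops now [8, 9, 10, 11])
14 → new pile 5 (tops now [8, 9, 10, 11, 14])
17 → new pile 6 (tops now [8, 9, 10, 11, 14, 17])
20 → new pile 7 (tops now [8, 9, 10, 11, 14, 17, 20])
Seven piles.

7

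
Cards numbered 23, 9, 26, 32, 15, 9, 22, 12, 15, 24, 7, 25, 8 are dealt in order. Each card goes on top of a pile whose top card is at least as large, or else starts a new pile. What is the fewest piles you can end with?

5

Place each on the leftmost legal pile:
23 → new pile 1 (tops now [23])
9 → pile 1 (tops now [9])
26 → new pile 2 (tops now [9, 26])
32 → new pile 3 (tops now [9, 26, 32])
15 → pile 2 (tops now [9, 15, 32])
9 → pile 1 (tops now [9, 15, 32])
22 → pile 3 (tops now [9, 15, 22])
12 → pile 2 (tops now [9, 12, 22])
15 → pile 3 (tops now [9, 12, 15])
24 → new pile 4 (tops now [9, 12, 15, 24])
7 → pile 1 (tops now [7, 12, 15, 24])
25 → new pile 5 (tops now [7, 12, 15, 24, 25])
8 → pile 2 (tops now [7, 8, 15, 24, 25])
Five piles.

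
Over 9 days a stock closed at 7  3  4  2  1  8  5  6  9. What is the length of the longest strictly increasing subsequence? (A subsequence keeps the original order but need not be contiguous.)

Track the smallest tail for each achievable length (strict):
7 → extends → [7]
3 → replaces 7 → [3]
4 → extends → [3, 4]
2 → replaces 3 → [2, 4]
1 → replaces 2 → [1, 4]
8 → extends → [1, 4, 8]
5 → replaces 8 → [1, 4, 5]
6 → extends → [1, 4, 5, 6]
9 → extends → [1, 4, 5, 6, 9]
Five tails, so the longest strictly increasing subsequence has length 5 (e.g. 3, 4, 5, 6, 9).

5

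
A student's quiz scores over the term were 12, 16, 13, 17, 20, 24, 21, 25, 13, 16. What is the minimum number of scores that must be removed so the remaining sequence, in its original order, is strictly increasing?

4

Fewest deletions = n − (longest strictly increasing subsequence).
Patience tails:
12 → extends → [12]
16 → extends → [12, 16]
13 → replaces 16 → [12, 13]
17 → extends → [12, 13, 17]
20 → extends → [12, 13, 17, 20]
24 → extends → [12, 13, 17, 20, 24]
21 → replaces 24 → [12, 13, 17, 20, 21]
25 → extends → [12, 13, 17, 20, 21, 25]
13 → already a tail → [12, 13, 17, 20, 21, 25]
16 → replaces 17 → [12, 13, 16, 20, 21, 25]
Longest strictly increasing subsequence has length 6, so deletions = 10 − 6 = 4.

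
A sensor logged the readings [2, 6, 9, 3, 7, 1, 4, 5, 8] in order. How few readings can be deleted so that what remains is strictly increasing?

Fewest deletions = n − (longest strictly increasing subsequence).
i:     1 2 3 4 5 6 7 8 9
a[i]:  2 6 9 3 7 1 4 5 8
dp:    1 2 3 2 3 1 3 4 5
max dp = 5, so deletions = 9 − 5 = 4.

4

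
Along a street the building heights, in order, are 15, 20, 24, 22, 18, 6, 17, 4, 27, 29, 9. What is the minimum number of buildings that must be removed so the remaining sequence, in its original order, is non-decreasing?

6

Fewest deletions = n − (longest non-decreasing subsequence).
Patience tails:
15 → extends → [15]
20 → extends → [15, 20]
24 → extends → [15, 20, 24]
22 → replaces 24 → [15, 20, 22]
18 → replaces 20 → [15, 18, 22]
6 → replaces 15 → [6, 18, 22]
17 → replaces 18 → [6, 17, 22]
4 → replaces 6 → [4, 17, 22]
27 → extends → [4, 17, 22, 27]
29 → extends → [4, 17, 22, 27, 29]
9 → replaces 17 → [4, 9, 22, 27, 29]
Longest non-decreasing subsequence has length 5, so deletions = 11 − 5 = 6.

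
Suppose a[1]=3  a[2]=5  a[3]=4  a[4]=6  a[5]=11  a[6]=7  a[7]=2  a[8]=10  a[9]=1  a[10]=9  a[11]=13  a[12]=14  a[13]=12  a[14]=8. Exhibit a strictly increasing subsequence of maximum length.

3, 5, 6, 7, 10, 13, 14

Patience tails give the LIS length; then backtrack through the dp parents:
3 → extends → [3]
5 → extends → [3, 5]
4 → replaces 5 → [3, 4]
6 → extends → [3, 4, 6]
11 → extends → [3, 4, 6, 11]
7 → replaces 11 → [3, 4, 6, 7]
2 → replaces 3 → [2, 4, 6, 7]
10 → extends → [2, 4, 6, 7, 10]
1 → replaces 2 → [1, 4, 6, 7, 10]
9 → replaces 10 → [1, 4, 6, 7, 9]
13 → extends → [1, 4, 6, 7, 9, 13]
14 → extends → [1, 4, 6, 7, 9, 13, 14]
12 → replaces 13 → [1, 4, 6, 7, 9, 12, 14]
8 → replaces 9 → [1, 4, 6, 7, 8, 12, 14]
Length 7; one witness is 3, 5, 6, 7, 10, 13, 14.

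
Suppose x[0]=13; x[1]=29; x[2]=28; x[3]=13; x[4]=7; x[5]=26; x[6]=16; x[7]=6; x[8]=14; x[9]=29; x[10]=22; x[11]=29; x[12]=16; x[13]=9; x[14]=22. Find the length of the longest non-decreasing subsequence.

Track the smallest tail for each achievable length (allowing ties):
13 → extends → [13]
29 → extends → [13, 29]
28 → replaces 29 → [13, 28]
13 → replaces 28 → [13, 13]
7 → replaces 13 → [7, 13]
26 → extends → [7, 13, 26]
16 → replaces 26 → [7, 13, 16]
6 → replaces 7 → [6, 13, 16]
14 → replaces 16 → [6, 13, 14]
29 → extends → [6, 13, 14, 29]
22 → replaces 29 → [6, 13, 14, 22]
29 → extends → [6, 13, 14, 22, 29]
16 → replaces 22 → [6, 13, 14, 16, 29]
9 → replaces 13 → [6, 9, 14, 16, 29]
22 → replaces 29 → [6, 9, 14, 16, 22]
Five tails, so the longest non-decreasing subsequence has length 5 (e.g. 13, 13, 26, 29, 29).

5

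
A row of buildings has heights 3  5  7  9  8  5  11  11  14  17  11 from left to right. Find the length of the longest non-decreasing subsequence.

8

Track the smallest tail for each achievable length (allowing ties):
3 → extends → [3]
5 → extends → [3, 5]
7 → extends → [3, 5, 7]
9 → extends → [3, 5, 7, 9]
8 → replaces 9 → [3, 5, 7, 8]
5 → replaces 7 → [3, 5, 5, 8]
11 → extends → [3, 5, 5, 8, 11]
11 → extends → [3, 5, 5, 8, 11, 11]
14 → extends → [3, 5, 5, 8, 11, 11, 14]
17 → extends → [3, 5, 5, 8, 11, 11, 14, 17]
11 → replaces 14 → [3, 5, 5, 8, 11, 11, 11, 17]
Eight tails, so the longest non-decreasing subsequence has length 8 (e.g. 3, 5, 7, 9, 11, 11, 14, 17).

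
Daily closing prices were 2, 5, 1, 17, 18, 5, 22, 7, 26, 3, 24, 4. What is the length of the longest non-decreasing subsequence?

Let dp[i] be the length of the longest such subsequence ending at index i:
i:      1  2  3  4  5  6  7  8  9 10 11 12
a[i]:   2  5  1 17 18  5 22  7 26  3 24  4
dp:     1  2  1  3  4  3  5  4  6  2  6  3
Maximum dp value is 6.

6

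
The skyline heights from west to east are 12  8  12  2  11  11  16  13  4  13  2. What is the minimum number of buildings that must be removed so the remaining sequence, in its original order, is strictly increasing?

8

Fewest deletions = n − (longest strictly increasing subsequence).
Patience tails:
12 → extends → [12]
8 → replaces 12 → [8]
12 → extends → [8, 12]
2 → replaces 8 → [2, 12]
11 → replaces 12 → [2, 11]
11 → already a tail → [2, 11]
16 → extends → [2, 11, 16]
13 → replaces 16 → [2, 11, 13]
4 → replaces 11 → [2, 4, 13]
13 → already a tail → [2, 4, 13]
2 → already a tail → [2, 4, 13]
Longest strictly increasing subsequence has length 3, so deletions = 11 − 3 = 8.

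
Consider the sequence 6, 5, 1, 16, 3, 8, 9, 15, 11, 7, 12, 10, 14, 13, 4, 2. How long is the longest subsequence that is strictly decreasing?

Let dp[i] be the longest strictly decreasing subsequence ending at i:
i:      1  2  3  4  5  6  7  8  9 10 11 12 13 14 15 16
a[i]:   6  5  1 16  3  8  9 15 11  7 12 10 14 13  4  2
dp:     1  2  3  1  3  2  2  2  3  4  3  4  3  4  5  6
Maximum is 6.

6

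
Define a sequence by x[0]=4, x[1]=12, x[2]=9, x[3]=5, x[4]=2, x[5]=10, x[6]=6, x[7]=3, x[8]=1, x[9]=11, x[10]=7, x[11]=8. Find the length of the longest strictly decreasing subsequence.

Negate each value so 'decreasing' becomes 'increasing', then run patience tails on the negated sequence:
-4 → extends → [-4]
-12 → replaces -4 → [-12]
-9 → extends → [-12, -9]
-5 → extends → [-12, -9, -5]
-2 → extends → [-12, -9, -5, -2]
-10 → replaces -9 → [-12, -10, -5, -2]
-6 → replaces -5 → [-12, -10, -6, -2]
-3 → replaces -2 → [-12, -10, -6, -3]
-1 → extends → [-12, -10, -6, -3, -1]
-11 → replaces -10 → [-12, -11, -6, -3, -1]
-7 → replaces -6 → [-12, -11, -7, -3, -1]
-8 → replaces -7 → [-12, -11, -8, -3, -1]
Five tails, so the longest strictly decreasing subsequence of the original has length 5.

5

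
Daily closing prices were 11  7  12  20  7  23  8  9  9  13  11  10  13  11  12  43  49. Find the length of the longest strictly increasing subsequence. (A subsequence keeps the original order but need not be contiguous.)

8

Track the smallest tail for each achievable length (strict):
11 → extends → [11]
7 → replaces 11 → [7]
12 → extends → [7, 12]
20 → extends → [7, 12, 20]
7 → already a tail → [7, 12, 20]
23 → extends → [7, 12, 20, 23]
8 → replaces 12 → [7, 8, 20, 23]
9 → replaces 20 → [7, 8, 9, 23]
9 → already a tail → [7, 8, 9, 23]
13 → replaces 23 → [7, 8, 9, 13]
11 → replaces 13 → [7, 8, 9, 11]
10 → replaces 11 → [7, 8, 9, 10]
13 → extends → [7, 8, 9, 10, 13]
11 → replaces 13 → [7, 8, 9, 10, 11]
12 → extends → [7, 8, 9, 10, 11, 12]
43 → extends → [7, 8, 9, 10, 11, 12, 43]
49 → extends → [7, 8, 9, 10, 11, 12, 43, 49]
Eight tails, so the longest strictly increasing subsequence has length 8 (e.g. 7, 8, 9, 10, 11, 12, 43, 49).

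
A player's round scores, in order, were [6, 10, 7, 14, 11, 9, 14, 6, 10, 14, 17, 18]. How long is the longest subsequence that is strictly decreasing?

Negate each value so 'decreasing' becomes 'increasing', then run patience tails on the negated sequence:
-6 → extends → [-6]
-10 → replaces -6 → [-10]
-7 → extends → [-10, -7]
-14 → replaces -10 → [-14, -7]
-11 → replaces -7 → [-14, -11]
-9 → extends → [-14, -11, -9]
-14 → already a tail → [-14, -11, -9]
-6 → extends → [-14, -11, -9, -6]
-10 → replaces -9 → [-14, -11, -10, -6]
-14 → already a tail → [-14, -11, -10, -6]
-17 → replaces -14 → [-17, -11, -10, -6]
-18 → replaces -17 → [-18, -11, -10, -6]
Four tails, so the longest strictly decreasing subsequence of the original has length 4.

4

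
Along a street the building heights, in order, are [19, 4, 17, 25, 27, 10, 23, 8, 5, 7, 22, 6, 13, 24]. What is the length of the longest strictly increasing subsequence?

5

Track the smallest tail for each achievable length (strict):
19 → extends → [19]
4 → replaces 19 → [4]
17 → extends → [4, 17]
25 → extends → [4, 17, 25]
27 → extends → [4, 17, 25, 27]
10 → replaces 17 → [4, 10, 25, 27]
23 → replaces 25 → [4, 10, 23, 27]
8 → replaces 10 → [4, 8, 23, 27]
5 → replaces 8 → [4, 5, 23, 27]
7 → replaces 23 → [4, 5, 7, 27]
22 → replaces 27 → [4, 5, 7, 22]
6 → replaces 7 → [4, 5, 6, 22]
13 → replaces 22 → [4, 5, 6, 13]
24 → extends → [4, 5, 6, 13, 24]
Five tails, so the longest strictly increasing subsequence has length 5 (e.g. 4, 5, 7, 22, 24).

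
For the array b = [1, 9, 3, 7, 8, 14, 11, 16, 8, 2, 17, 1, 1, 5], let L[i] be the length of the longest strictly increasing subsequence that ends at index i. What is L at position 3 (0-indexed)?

dp[i] = 1 + max{dp[j] : j<i, b[j]<b[i]} (or 1 if no such j):
i:      0  1  2  3  4  5  6  7  8  9 10 11 12 13
b[i]:   1  9  3  7  8 14 11 16  8  2 17  1  1  5
dp:     1  2  2  3  4  5  5  6  4  2  7  1  1  3
At index 3 the value is 3.

3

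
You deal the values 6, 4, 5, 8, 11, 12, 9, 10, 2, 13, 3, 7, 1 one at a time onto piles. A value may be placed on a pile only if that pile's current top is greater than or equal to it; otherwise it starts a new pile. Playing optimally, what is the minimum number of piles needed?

Place each on the leftmost legal pile:
6 → new pile 1 (tops now [6])
4 → pile 1 (tops now [4])
5 → new pile 2 (tops now [4, 5])
8 → new pile 3 (tops now [4, 5, 8])
11 → new pile 4 (tops now [4, 5, 8, 11])
12 → new pile 5 (tops now [4, 5, 8, 11, 12])
9 → pile 4 (tops now [4, 5, 8, 9, 12])
10 → pile 5 (tops now [4, 5, 8, 9, 10])
2 → pile 1 (tops now [2, 5, 8, 9, 10])
13 → new pile 6 (tops now [2, 5, 8, 9, 10, 13])
3 → pile 2 (tops now [2, 3, 8, 9, 10, 13])
7 → pile 3 (tops now [2, 3, 7, 9, 10, 13])
1 → pile 1 (tops now [1, 3, 7, 9, 10, 13])
Six piles.

6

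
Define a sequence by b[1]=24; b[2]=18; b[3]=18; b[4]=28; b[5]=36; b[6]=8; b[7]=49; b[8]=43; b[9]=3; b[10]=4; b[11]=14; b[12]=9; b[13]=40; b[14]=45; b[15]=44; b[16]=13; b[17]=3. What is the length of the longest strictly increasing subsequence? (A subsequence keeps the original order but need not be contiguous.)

5

Let dp[i] be the length of the longest such subsequence ending at index i:
i:      1  2  3  4  5  6  7  8  9 10 11 12 13 14 15 16 17
b[i]:  24 18 18 28 36  8 49 43  3  4 14  9 40 45 44 13  3
dp:     1  1  1  2  3  1  4  4  1  2  3  3  4  5  5  4  1
Maximum dp value is 5.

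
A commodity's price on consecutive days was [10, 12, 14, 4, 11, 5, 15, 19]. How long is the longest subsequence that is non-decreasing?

Let dp[i] be the length of the longest such subsequence ending at index i:
i:      1  2  3  4  5  6  7  8
a[i]:  10 12 14  4 11  5 15 19
dp:     1  2  3  1  2  2  4  5
Maximum dp value is 5.

5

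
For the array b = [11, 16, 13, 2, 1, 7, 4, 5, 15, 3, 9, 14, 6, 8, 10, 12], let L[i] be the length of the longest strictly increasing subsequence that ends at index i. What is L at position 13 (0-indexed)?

dp[i] = 1 + max{dp[j] : j<i, b[j]<b[i]} (or 1 if no such j):
i:      0  1  2  3  4  5  6  7  8  9 10 11 12 13 14 15
b[i]:  11 16 13  2  1  7  4  5 15  3  9 14  6  8 10 12
dp:     1  2  2  1  1  2  2  3  4  2  4  5  4  5  6  7
At index 13 the value is 5.

5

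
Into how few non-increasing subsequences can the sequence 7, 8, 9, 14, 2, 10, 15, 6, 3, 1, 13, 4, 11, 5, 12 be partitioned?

6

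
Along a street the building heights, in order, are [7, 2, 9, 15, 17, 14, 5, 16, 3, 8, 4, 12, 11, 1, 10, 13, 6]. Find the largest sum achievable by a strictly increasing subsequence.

48

Let S[i] be the best sum of a strictly increasing subsequence ending at i:
i:      1  2  3  4  5  6  7  8  9 10 11 12 13 14 15 16 17
a[i]:   7  2  9 15 17 14  5 16  3  8  4 12 11  1 10 13  6
S:      7  2 16 31 48 30  7 47  5 15  9 28 27  1 26 41 15
Maximum is 48 (e.g. 7 + 9 + 15 + 17).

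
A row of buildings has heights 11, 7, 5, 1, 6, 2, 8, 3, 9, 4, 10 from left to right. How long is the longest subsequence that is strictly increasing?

Track the smallest tail for each achievable length (strict):
11 → extends → [11]
7 → replaces 11 → [7]
5 → replaces 7 → [5]
1 → replaces 5 → [1]
6 → extends → [1, 6]
2 → replaces 6 → [1, 2]
8 → extends → [1, 2, 8]
3 → replaces 8 → [1, 2, 3]
9 → extends → [1, 2, 3, 9]
4 → replaces 9 → [1, 2, 3, 4]
10 → extends → [1, 2, 3, 4, 10]
Five tails, so the longest strictly increasing subsequence has length 5 (e.g. 5, 6, 8, 9, 10).

5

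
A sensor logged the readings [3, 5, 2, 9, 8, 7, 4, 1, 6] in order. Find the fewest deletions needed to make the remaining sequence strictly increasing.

Fewest deletions = n − (longest strictly increasing subsequence).
i:     1 2 3 4 5 6 7 8 9
a[i]:  3 5 2 9 8 7 4 1 6
dp:    1 2 1 3 3 3 2 1 3
max dp = 3, so deletions = 9 − 3 = 6.

6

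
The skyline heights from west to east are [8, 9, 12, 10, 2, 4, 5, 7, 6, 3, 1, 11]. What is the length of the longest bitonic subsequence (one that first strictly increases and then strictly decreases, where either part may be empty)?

inc[i] = longest strictly increasing subsequence ending at i; dec[i] = longest strictly decreasing subsequence starting at i:
i:      1  2  3  4  5  6  7  8  9 10 11 12
a[i]:   8  9 12 10  2  4  5  7  6  3  1 11
inc:    1  2  3  3  1  2  3  4  4  2  1  5
dec:    5  5  6  5  2  3  3  4  3  2  1  1
Best peak at i=3 (value 12): inc=3, dec=6, length 3+6−1 = 8.

8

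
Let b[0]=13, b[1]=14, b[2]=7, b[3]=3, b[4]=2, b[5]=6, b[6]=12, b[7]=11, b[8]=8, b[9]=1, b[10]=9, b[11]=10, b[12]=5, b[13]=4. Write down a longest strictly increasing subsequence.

3, 6, 8, 9, 10

Patience tails give the LIS length; then backtrack through the dp parents:
13 → extends → [13]
14 → extends → [13, 14]
7 → replaces 13 → [7, 14]
3 → replaces 7 → [3, 14]
2 → replaces 3 → [2, 14]
6 → replaces 14 → [2, 6]
12 → extends → [2, 6, 12]
11 → replaces 12 → [2, 6, 11]
8 → replaces 11 → [2, 6, 8]
1 → replaces 2 → [1, 6, 8]
9 → extends → [1, 6, 8, 9]
10 → extends → [1, 6, 8, 9, 10]
5 → replaces 6 → [1, 5, 8, 9, 10]
4 → replaces 5 → [1, 4, 8, 9, 10]
Length 5; one witness is 3, 6, 8, 9, 10.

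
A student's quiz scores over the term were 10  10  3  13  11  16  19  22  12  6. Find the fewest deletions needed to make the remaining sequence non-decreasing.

Fewest deletions = n − (longest non-decreasing subsequence).
i:      1  2  3  4  5  6  7  8  9 10
a[i]:  10 10  3 13 11 16 19 22 12  6
dp:     1  2  1  3  3  4  5  6  4  2
max dp = 6, so deletions = 10 − 6 = 4.

4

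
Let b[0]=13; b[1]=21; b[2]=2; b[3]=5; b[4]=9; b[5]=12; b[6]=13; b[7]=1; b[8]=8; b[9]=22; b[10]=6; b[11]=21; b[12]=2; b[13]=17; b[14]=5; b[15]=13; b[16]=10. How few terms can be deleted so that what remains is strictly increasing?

Fewest deletions = n − (longest strictly increasing subsequence).
i:      0  1  2  3  4  5  6  7  8  9 10 11 12 13 14 15 16
b[i]:  13 21  2  5  9 12 13  1  8 22  6 21  2 17  5 13 10
dp:     1  2  1  2  3  4  5  1  3  6  3  6  2  6  3  5  4
max dp = 6, so deletions = 17 − 6 = 11.

11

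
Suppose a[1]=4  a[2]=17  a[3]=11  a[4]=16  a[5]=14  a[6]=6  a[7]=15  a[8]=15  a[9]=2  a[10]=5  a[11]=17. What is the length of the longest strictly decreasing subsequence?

5

Negate each value so 'decreasing' becomes 'increasing', then run patience tails on the negated sequence:
-4 → extends → [-4]
-17 → replaces -4 → [-17]
-11 → extends → [-17, -11]
-16 → replaces -11 → [-17, -16]
-14 → extends → [-17, -16, -14]
-6 → extends → [-17, -16, -14, -6]
-15 → replaces -14 → [-17, -16, -15, -6]
-15 → already a tail → [-17, -16, -15, -6]
-2 → extends → [-17, -16, -15, -6, -2]
-5 → replaces -2 → [-17, -16, -15, -6, -5]
-17 → already a tail → [-17, -16, -15, -6, -5]
Five tails, so the longest strictly decreasing subsequence of the original has length 5.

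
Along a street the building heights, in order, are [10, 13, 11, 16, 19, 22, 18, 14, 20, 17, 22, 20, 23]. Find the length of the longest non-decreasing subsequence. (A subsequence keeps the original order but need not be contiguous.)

7

Track the smallest tail for each achievable length (allowing ties):
10 → extends → [10]
13 → extends → [10, 13]
11 → replaces 13 → [10, 11]
16 → extends → [10, 11, 16]
19 → extends → [10, 11, 16, 19]
22 → extends → [10, 11, 16, 19, 22]
18 → replaces 19 → [10, 11, 16, 18, 22]
14 → replaces 16 → [10, 11, 14, 18, 22]
20 → replaces 22 → [10, 11, 14, 18, 20]
17 → replaces 18 → [10, 11, 14, 17, 20]
22 → extends → [10, 11, 14, 17, 20, 22]
20 → replaces 22 → [10, 11, 14, 17, 20, 20]
23 → extends → [10, 11, 14, 17, 20, 20, 23]
Seven tails, so the longest non-decreasing subsequence has length 7 (e.g. 10, 13, 16, 19, 22, 22, 23).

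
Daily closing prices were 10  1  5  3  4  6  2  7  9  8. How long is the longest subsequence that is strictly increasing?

Track the smallest tail for each achievable length (strict):
10 → extends → [10]
1 → replaces 10 → [1]
5 → extends → [1, 5]
3 → replaces 5 → [1, 3]
4 → extends → [1, 3, 4]
6 → extends → [1, 3, 4, 6]
2 → replaces 3 → [1, 2, 4, 6]
7 → extends → [1, 2, 4, 6, 7]
9 → extends → [1, 2, 4, 6, 7, 9]
8 → replaces 9 → [1, 2, 4, 6, 7, 8]
Six tails, so the longest strictly increasing subsequence has length 6 (e.g. 1, 3, 4, 6, 7, 9).

6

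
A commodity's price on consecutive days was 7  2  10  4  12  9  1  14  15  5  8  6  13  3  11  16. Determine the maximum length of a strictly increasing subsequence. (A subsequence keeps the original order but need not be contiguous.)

Let dp[i] be the length of the longest such subsequence ending at index i:
i:      1  2  3  4  5  6  7  8  9 10 11 12 13 14 15 16
a[i]:   7  2 10  4 12  9  1 14 15  5  8  6 13  3 11 16
dp:     1  1  2  2  3  3  1  4  5  3  4  4  5  2  5  6
Maximum dp value is 6.

6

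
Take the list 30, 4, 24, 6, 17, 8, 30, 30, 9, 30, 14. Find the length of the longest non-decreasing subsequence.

Let dp[i] be the length of the longest such subsequence ending at index i:
i:      1  2  3  4  5  6  7  8  9 10 11
a[i]:  30  4 24  6 17  8 30 30  9 30 14
dp:     1  1  2  2  3  3  4  5  4  6  5
Maximum dp value is 6.

6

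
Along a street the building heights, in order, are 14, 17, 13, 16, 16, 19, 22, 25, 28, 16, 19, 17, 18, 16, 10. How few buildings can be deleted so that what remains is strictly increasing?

Fewest deletions = n − (longest strictly increasing subsequence).
Patience tails:
14 → extends → [14]
17 → extends → [14, 17]
13 → replaces 14 → [13, 17]
16 → replaces 17 → [13, 16]
16 → already a tail → [13, 16]
19 → extends → [13, 16, 19]
22 → extends → [13, 16, 19, 22]
25 → extends → [13, 16, 19, 22, 25]
28 → extends → [13, 16, 19, 22, 25, 28]
16 → already a tail → [13, 16, 19, 22, 25, 28]
19 → already a tail → [13, 16, 19, 22, 25, 28]
17 → replaces 19 → [13, 16, 17, 22, 25, 28]
18 → replaces 22 → [13, 16, 17, 18, 25, 28]
16 → already a tail → [13, 16, 17, 18, 25, 28]
10 → replaces 13 → [10, 16, 17, 18, 25, 28]
Longest strictly increasing subsequence has length 6, so deletions = 15 − 6 = 9.

9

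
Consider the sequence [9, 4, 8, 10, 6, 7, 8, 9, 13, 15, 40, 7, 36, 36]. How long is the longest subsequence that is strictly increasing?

Track the smallest tail for each achievable length (strict):
9 → extends → [9]
4 → replaces 9 → [4]
8 → extends → [4, 8]
10 → extends → [4, 8, 10]
6 → replaces 8 → [4, 6, 10]
7 → replaces 10 → [4, 6, 7]
8 → extends → [4, 6, 7, 8]
9 → extends → [4, 6, 7, 8, 9]
13 → extends → [4, 6, 7, 8, 9, 13]
15 → extends → [4, 6, 7, 8, 9, 13, 15]
40 → extends → [4, 6, 7, 8, 9, 13, 15, 40]
7 → already a tail → [4, 6, 7, 8, 9, 13, 15, 40]
36 → replaces 40 → [4, 6, 7, 8, 9, 13, 15, 36]
36 → already a tail → [4, 6, 7, 8, 9, 13, 15, 36]
Eight tails, so the longest strictly increasing subsequence has length 8 (e.g. 4, 6, 7, 8, 9, 13, 15, 40).

8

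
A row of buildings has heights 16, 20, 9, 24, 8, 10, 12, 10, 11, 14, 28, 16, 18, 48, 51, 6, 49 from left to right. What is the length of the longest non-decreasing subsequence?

Let dp[i] be the length of the longest such subsequence ending at index i:
i:      1  2  3  4  5  6  7  8  9 10 11 12 13 14 15 16 17
a[i]:  16 20  9 24  8 10 12 10 11 14 28 16 18 48 51  6 49
dp:     1  2  1  3  1  2  3  3  4  5  6  6  7  8  9  1  9
Maximum dp value is 9.

9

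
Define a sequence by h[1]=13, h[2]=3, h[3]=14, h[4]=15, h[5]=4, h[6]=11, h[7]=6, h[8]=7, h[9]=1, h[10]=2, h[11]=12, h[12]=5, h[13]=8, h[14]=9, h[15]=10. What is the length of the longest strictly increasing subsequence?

7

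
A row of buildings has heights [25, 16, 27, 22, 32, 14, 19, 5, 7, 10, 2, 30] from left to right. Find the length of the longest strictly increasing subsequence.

4

Track the smallest tail for each achievable length (strict):
25 → extends → [25]
16 → replaces 25 → [16]
27 → extends → [16, 27]
22 → replaces 27 → [16, 22]
32 → extends → [16, 22, 32]
14 → replaces 16 → [14, 22, 32]
19 → replaces 22 → [14, 19, 32]
5 → replaces 14 → [5, 19, 32]
7 → replaces 19 → [5, 7, 32]
10 → replaces 32 → [5, 7, 10]
2 → replaces 5 → [2, 7, 10]
30 → extends → [2, 7, 10, 30]
Four tails, so the longest strictly increasing subsequence has length 4 (e.g. 5, 7, 10, 30).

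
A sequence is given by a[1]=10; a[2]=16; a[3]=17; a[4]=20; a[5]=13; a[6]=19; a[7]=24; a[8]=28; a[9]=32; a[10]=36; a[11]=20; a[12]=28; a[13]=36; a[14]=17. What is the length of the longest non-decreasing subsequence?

Let dp[i] be the length of the longest such subsequence ending at index i:
i:      1  2  3  4  5  6  7  8  9 10 11 12 13 14
a[i]:  10 16 17 20 13 19 24 28 32 36 20 28 36 17
dp:     1  2  3  4  2  4  5  6  7  8  5  7  9  4
Maximum dp value is 9.

9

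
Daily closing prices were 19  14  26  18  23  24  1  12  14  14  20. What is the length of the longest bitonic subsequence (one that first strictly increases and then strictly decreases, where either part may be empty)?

inc[i] = longest strictly increasing subsequence ending at i; dec[i] = longest strictly decreasing subsequence starting at i:
i:      1  2  3  4  5  6  7  8  9 10 11
a[i]:  19 14 26 18 23 24  1 12 14 14 20
inc:    1  1  2  2  3  4  1  2  3  3  4
dec:    3  2  3  2  2  2  1  1  1  1  1
Best peak at i=6 (value 24): inc=4, dec=2, length 4+2−1 = 5.

5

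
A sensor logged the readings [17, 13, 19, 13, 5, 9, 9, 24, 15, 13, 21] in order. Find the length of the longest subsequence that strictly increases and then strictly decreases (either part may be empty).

inc[i] = longest strictly increasing subsequence ending at i; dec[i] = longest strictly decreasing subsequence starting at i:
i:      1  2  3  4  5  6  7  8  9 10 11
a[i]:  17 13 19 13  5  9  9 24 15 13 21
inc:    1  1  2  1  1  2  2  3  3  3  4
dec:    3  2  3  2  1  1  1  3  2  1  1
Best peak at i=8 (value 24): inc=3, dec=3, length 3+3−1 = 5.

5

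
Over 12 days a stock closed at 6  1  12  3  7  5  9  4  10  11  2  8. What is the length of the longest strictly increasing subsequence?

6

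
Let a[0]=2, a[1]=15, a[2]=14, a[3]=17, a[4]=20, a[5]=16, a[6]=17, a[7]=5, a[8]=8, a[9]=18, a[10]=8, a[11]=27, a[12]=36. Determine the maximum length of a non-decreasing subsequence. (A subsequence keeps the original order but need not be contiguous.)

7

Track the smallest tail for each achievable length (allowing ties):
2 → extends → [2]
15 → extends → [2, 15]
14 → replaces 15 → [2, 14]
17 → extends → [2, 14, 17]
20 → extends → [2, 14, 17, 20]
16 → replaces 17 → [2, 14, 16, 20]
17 → replaces 20 → [2, 14, 16, 17]
5 → replaces 14 → [2, 5, 16, 17]
8 → replaces 16 → [2, 5, 8, 17]
18 → extends → [2, 5, 8, 17, 18]
8 → replaces 17 → [2, 5, 8, 8, 18]
27 → extends → [2, 5, 8, 8, 18, 27]
36 → extends → [2, 5, 8, 8, 18, 27, 36]
Seven tails, so the longest non-decreasing subsequence has length 7 (e.g. 2, 15, 17, 17, 18, 27, 36).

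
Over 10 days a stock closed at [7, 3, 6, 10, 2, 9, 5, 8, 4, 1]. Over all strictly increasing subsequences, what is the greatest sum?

Let S[i] be the best sum of a strictly increasing subsequence ending at i:
i:      1  2  3  4  5  6  7  8  9 10
a[i]:   7  3  6 10  2  9  5  8  4  1
S:      7  3  9 19  2 18  8 17  7  1
Maximum is 19 (e.g. 3 + 6 + 10).

19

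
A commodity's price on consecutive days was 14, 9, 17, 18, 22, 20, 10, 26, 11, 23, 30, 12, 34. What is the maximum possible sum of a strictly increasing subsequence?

161

Let S[i] be the best sum of a strictly increasing subsequence ending at i:
i:       1   2   3   4   5   6   7   8   9  10  11  12  13
a[i]:   14   9  17  18  22  20  10  26  11  23  30  12  34
S:      14   9  31  49  71  69  19  97  30  94 127  42 161
Maximum is 161 (e.g. 14 + 17 + 18 + 22 + 26 + 30 + 34).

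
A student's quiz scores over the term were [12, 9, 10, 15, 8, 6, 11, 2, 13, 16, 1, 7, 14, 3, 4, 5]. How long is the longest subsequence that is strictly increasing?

5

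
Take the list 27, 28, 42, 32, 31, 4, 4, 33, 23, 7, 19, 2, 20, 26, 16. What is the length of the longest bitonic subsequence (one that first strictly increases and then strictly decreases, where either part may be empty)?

inc[i] = longest strictly increasing subsequence ending at i; dec[i] = longest strictly decreasing subsequence starting at i:
i:      1  2  3  4  5  6  7  8  9 10 11 12 13 14 15
a[i]:  27 28 42 32 31  4  4 33 23  7 19  2 20 26 16
inc:    1  2  3  3  3  1  1  4  2  2  3  1  4  5  3
dec:    4  4  6  5  4  2  2  4  3  2  2  1  2  2  1
Best peak at i=3 (value 42): inc=3, dec=6, length 3+6−1 = 8.

8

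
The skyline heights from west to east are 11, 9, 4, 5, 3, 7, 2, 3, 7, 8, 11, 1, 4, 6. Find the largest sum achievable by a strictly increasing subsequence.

Let S[i] be the best sum of a strictly increasing subsequence ending at i:
i:      1  2  3  4  5  6  7  8  9 10 11 12 13 14
a[i]:  11  9  4  5  3  7  2  3  7  8 11  1  4  6
S:     11  9  4  9  3 16  2  5 16 24 35  1  9 15
Maximum is 35 (e.g. 4 + 5 + 7 + 8 + 11).

35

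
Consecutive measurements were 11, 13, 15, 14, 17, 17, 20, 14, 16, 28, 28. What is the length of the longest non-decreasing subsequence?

Track the smallest tail for each achievable length (allowing ties):
11 → extends → [11]
13 → extends → [11, 13]
15 → extends → [11, 13, 15]
14 → replaces 15 → [11, 13, 14]
17 → extends → [11, 13, 14, 17]
17 → extends → [11, 13, 14, 17, 17]
20 → extends → [11, 13, 14, 17, 17, 20]
14 → replaces 17 → [11, 13, 14, 14, 17, 20]
16 → replaces 17 → [11, 13, 14, 14, 16, 20]
28 → extends → [11, 13, 14, 14, 16, 20, 28]
28 → extends → [11, 13, 14, 14, 16, 20, 28, 28]
Eight tails, so the longest non-decreasing subsequence has length 8 (e.g. 11, 13, 15, 17, 17, 20, 28, 28).

8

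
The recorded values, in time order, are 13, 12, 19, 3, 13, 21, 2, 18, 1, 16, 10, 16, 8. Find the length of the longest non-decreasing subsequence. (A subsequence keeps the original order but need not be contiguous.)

Track the smallest tail for each achievable length (allowing ties):
13 → extends → [13]
12 → replaces 13 → [12]
19 → extends → [12, 19]
3 → replaces 12 → [3, 19]
13 → replaces 19 → [3, 13]
21 → extends → [3, 13, 21]
2 → replaces 3 → [2, 13, 21]
18 → replaces 21 → [2, 13, 18]
1 → replaces 2 → [1, 13, 18]
16 → replaces 18 → [1, 13, 16]
10 → replaces 13 → [1, 10, 16]
16 → extends → [1, 10, 16, 16]
8 → replaces 10 → [1, 8, 16, 16]
Four tails, so the longest non-decreasing subsequence has length 4 (e.g. 13, 13, 16, 16).

4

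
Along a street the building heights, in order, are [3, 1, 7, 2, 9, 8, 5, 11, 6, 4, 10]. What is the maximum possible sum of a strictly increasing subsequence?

30

Let S[i] be the best sum of a strictly increasing subsequence ending at i:
i:      1  2  3  4  5  6  7  8  9 10 11
a[i]:   3  1  7  2  9  8  5 11  6  4 10
S:      3  1 10  3 19 18  8 30 14  7 29
Maximum is 30 (e.g. 3 + 7 + 9 + 11).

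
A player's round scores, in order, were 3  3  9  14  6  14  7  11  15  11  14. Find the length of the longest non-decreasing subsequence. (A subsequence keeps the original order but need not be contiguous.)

7

Track the smallest tail for each achievable length (allowing ties):
3 → extends → [3]
3 → extends → [3, 3]
9 → extends → [3, 3, 9]
14 → extends → [3, 3, 9, 14]
6 → replaces 9 → [3, 3, 6, 14]
14 → extends → [3, 3, 6, 14, 14]
7 → replaces 14 → [3, 3, 6, 7, 14]
11 → replaces 14 → [3, 3, 6, 7, 11]
15 → extends → [3, 3, 6, 7, 11, 15]
11 → replaces 15 → [3, 3, 6, 7, 11, 11]
14 → extends → [3, 3, 6, 7, 11, 11, 14]
Seven tails, so the longest non-decreasing subsequence has length 7 (e.g. 3, 3, 6, 7, 11, 11, 14).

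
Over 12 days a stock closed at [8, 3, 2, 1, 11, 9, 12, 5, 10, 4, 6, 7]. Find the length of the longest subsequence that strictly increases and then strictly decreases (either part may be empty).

5

inc[i] = longest strictly increasing subsequence ending at i; dec[i] = longest strictly decreasing subsequence starting at i:
i:      1  2  3  4  5  6  7  8  9 10 11 12
a[i]:   8  3  2  1 11  9 12  5 10  4  6  7
inc:    1  1  1  1  2  2  3  2  3  2  3  4
dec:    4  3  2  1  4  3  3  2  2  1  1  1
Best peak at i=5 (value 11): inc=2, dec=4, length 2+4−1 = 5.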